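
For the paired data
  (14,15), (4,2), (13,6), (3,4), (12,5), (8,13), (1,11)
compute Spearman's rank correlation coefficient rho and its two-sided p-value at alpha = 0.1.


Step 1: Rank x and y separately (midranks; no ties here).
rank(x): 14->7, 4->3, 13->6, 3->2, 12->5, 8->4, 1->1
rank(y): 15->7, 2->1, 6->4, 4->2, 5->3, 13->6, 11->5
Step 2: d_i = R_x(i) - R_y(i); compute d_i^2.
  (7-7)^2=0, (3-1)^2=4, (6-4)^2=4, (2-2)^2=0, (5-3)^2=4, (4-6)^2=4, (1-5)^2=16
sum(d^2) = 32.
Step 3: rho = 1 - 6*32 / (7*(7^2 - 1)) = 1 - 192/336 = 0.428571.
Step 4: Under H0, t = rho * sqrt((n-2)/(1-rho^2)) = 1.0607 ~ t(5).
Step 5: Two-sided p-value from the t-distribution with 5 df = 0.337368.
Step 6: alpha = 0.1. fail to reject H0.

rho = 0.4286, p = 0.337368, fail to reject H0 at alpha = 0.1.


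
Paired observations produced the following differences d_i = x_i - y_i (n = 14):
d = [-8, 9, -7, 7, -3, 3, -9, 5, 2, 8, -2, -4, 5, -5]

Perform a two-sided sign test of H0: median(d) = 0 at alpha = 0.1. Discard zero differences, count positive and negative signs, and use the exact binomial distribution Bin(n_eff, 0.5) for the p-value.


Step 1: Discard zero differences. Original n = 14; n_eff = number of nonzero differences = 14.
Nonzero differences (with sign): -8, +9, -7, +7, -3, +3, -9, +5, +2, +8, -2, -4, +5, -5
Step 2: Count signs: positive = 7, negative = 7.
Step 3: Under H0: P(positive) = 0.5, so the number of positives S ~ Bin(14, 0.5).
Step 4: Two-sided exact p-value = sum of Bin(14,0.5) probabilities at or below the observed probability = 1.000000.
Step 5: alpha = 0.1. fail to reject H0.

n_eff = 14, pos = 7, neg = 7, p = 1.000000, fail to reject H0.


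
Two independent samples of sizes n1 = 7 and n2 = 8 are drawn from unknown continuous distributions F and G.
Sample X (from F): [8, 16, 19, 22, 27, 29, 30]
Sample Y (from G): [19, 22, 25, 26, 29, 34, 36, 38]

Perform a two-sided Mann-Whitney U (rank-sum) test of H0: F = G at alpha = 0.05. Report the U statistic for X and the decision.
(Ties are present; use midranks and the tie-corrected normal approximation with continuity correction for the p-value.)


Step 1: Combine and sort all 15 observations; assign midranks.
sorted (value, group): (8,X), (16,X), (19,X), (19,Y), (22,X), (22,Y), (25,Y), (26,Y), (27,X), (29,X), (29,Y), (30,X), (34,Y), (36,Y), (38,Y)
ranks: 8->1, 16->2, 19->3.5, 19->3.5, 22->5.5, 22->5.5, 25->7, 26->8, 27->9, 29->10.5, 29->10.5, 30->12, 34->13, 36->14, 38->15
Step 2: Rank sum for X: R1 = 1 + 2 + 3.5 + 5.5 + 9 + 10.5 + 12 = 43.5.
Step 3: U_X = R1 - n1(n1+1)/2 = 43.5 - 7*8/2 = 43.5 - 28 = 15.5.
       U_Y = n1*n2 - U_X = 56 - 15.5 = 40.5.
Step 4: Ties are present, so use the tie-corrected normal approximation (with continuity correction) for the p-value.
Step 5: p-value = 0.163782; compare to alpha = 0.05. fail to reject H0.

U_X = 15.5, p = 0.163782, fail to reject H0 at alpha = 0.05.


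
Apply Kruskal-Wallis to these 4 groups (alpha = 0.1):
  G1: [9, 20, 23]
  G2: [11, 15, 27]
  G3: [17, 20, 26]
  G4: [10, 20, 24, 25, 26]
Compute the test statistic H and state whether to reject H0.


Step 1: Combine all N = 14 observations and assign midranks.
sorted (value, group, rank): (9,G1,1), (10,G4,2), (11,G2,3), (15,G2,4), (17,G3,5), (20,G1,7), (20,G3,7), (20,G4,7), (23,G1,9), (24,G4,10), (25,G4,11), (26,G3,12.5), (26,G4,12.5), (27,G2,14)
Step 2: Sum ranks within each group.
R_1 = 17 (n_1 = 3)
R_2 = 21 (n_2 = 3)
R_3 = 24.5 (n_3 = 3)
R_4 = 42.5 (n_4 = 5)
Step 3: H = 12/(N(N+1)) * sum(R_i^2/n_i) - 3(N+1)
     = 12/(14*15) * (17^2/3 + 21^2/3 + 24.5^2/3 + 42.5^2/5) - 3*15
     = 0.057143 * 804.667 - 45
     = 0.980952.
Step 4: Ties present; correction factor C = 1 - 30/(14^3 - 14) = 0.989011. Corrected H = 0.980952 / 0.989011 = 0.991852.
Step 5: Under H0, H ~ chi^2(3); p-value = 0.803224.
Step 6: alpha = 0.1. fail to reject H0.

H = 0.9919, df = 3, p = 0.803224, fail to reject H0.


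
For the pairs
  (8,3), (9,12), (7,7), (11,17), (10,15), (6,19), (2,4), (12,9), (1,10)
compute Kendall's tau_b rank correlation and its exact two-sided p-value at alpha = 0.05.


Step 1: Enumerate the 36 unordered pairs (i,j) with i<j and classify each by sign(x_j-x_i) * sign(y_j-y_i).
  (1,2):dx=+1,dy=+9->C; (1,3):dx=-1,dy=+4->D; (1,4):dx=+3,dy=+14->C; (1,5):dx=+2,dy=+12->C
  (1,6):dx=-2,dy=+16->D; (1,7):dx=-6,dy=+1->D; (1,8):dx=+4,dy=+6->C; (1,9):dx=-7,dy=+7->D
  (2,3):dx=-2,dy=-5->C; (2,4):dx=+2,dy=+5->C; (2,5):dx=+1,dy=+3->C; (2,6):dx=-3,dy=+7->D
  (2,7):dx=-7,dy=-8->C; (2,8):dx=+3,dy=-3->D; (2,9):dx=-8,dy=-2->C; (3,4):dx=+4,dy=+10->C
  (3,5):dx=+3,dy=+8->C; (3,6):dx=-1,dy=+12->D; (3,7):dx=-5,dy=-3->C; (3,8):dx=+5,dy=+2->C
  (3,9):dx=-6,dy=+3->D; (4,5):dx=-1,dy=-2->C; (4,6):dx=-5,dy=+2->D; (4,7):dx=-9,dy=-13->C
  (4,8):dx=+1,dy=-8->D; (4,9):dx=-10,dy=-7->C; (5,6):dx=-4,dy=+4->D; (5,7):dx=-8,dy=-11->C
  (5,8):dx=+2,dy=-6->D; (5,9):dx=-9,dy=-5->C; (6,7):dx=-4,dy=-15->C; (6,8):dx=+6,dy=-10->D
  (6,9):dx=-5,dy=-9->C; (7,8):dx=+10,dy=+5->C; (7,9):dx=-1,dy=+6->D; (8,9):dx=-11,dy=+1->D
Step 2: C = 21, D = 15, total pairs = 36.
Step 3: tau = (C - D)/(n(n-1)/2) = (21 - 15)/36 = 0.166667.
Step 4: Exact two-sided p-value (enumerate n! = 362880 permutations of y under H0): p = 0.612202.
Step 5: alpha = 0.05. fail to reject H0.

tau_b = 0.1667 (C=21, D=15), p = 0.612202, fail to reject H0.


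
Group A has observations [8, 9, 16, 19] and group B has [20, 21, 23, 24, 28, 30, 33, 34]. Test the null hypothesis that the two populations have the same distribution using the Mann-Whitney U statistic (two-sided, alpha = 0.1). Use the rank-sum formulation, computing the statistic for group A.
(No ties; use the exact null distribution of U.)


Step 1: Combine and sort all 12 observations; assign midranks.
sorted (value, group): (8,X), (9,X), (16,X), (19,X), (20,Y), (21,Y), (23,Y), (24,Y), (28,Y), (30,Y), (33,Y), (34,Y)
ranks: 8->1, 9->2, 16->3, 19->4, 20->5, 21->6, 23->7, 24->8, 28->9, 30->10, 33->11, 34->12
Step 2: Rank sum for X: R1 = 1 + 2 + 3 + 4 = 10.
Step 3: U_X = R1 - n1(n1+1)/2 = 10 - 4*5/2 = 10 - 10 = 0.
       U_Y = n1*n2 - U_X = 32 - 0 = 32.
Step 4: No ties, so the exact null distribution of U (based on enumerating the C(12,4) = 495 equally likely rank assignments) gives the two-sided p-value.
Step 5: p-value = 0.004040; compare to alpha = 0.1. reject H0.

U_X = 0, p = 0.004040, reject H0 at alpha = 0.1.


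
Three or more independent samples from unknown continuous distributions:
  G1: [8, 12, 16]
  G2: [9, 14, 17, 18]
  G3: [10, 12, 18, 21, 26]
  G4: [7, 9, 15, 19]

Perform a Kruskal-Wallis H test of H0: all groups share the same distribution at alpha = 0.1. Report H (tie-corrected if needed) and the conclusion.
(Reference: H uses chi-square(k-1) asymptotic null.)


Step 1: Combine all N = 16 observations and assign midranks.
sorted (value, group, rank): (7,G4,1), (8,G1,2), (9,G2,3.5), (9,G4,3.5), (10,G3,5), (12,G1,6.5), (12,G3,6.5), (14,G2,8), (15,G4,9), (16,G1,10), (17,G2,11), (18,G2,12.5), (18,G3,12.5), (19,G4,14), (21,G3,15), (26,G3,16)
Step 2: Sum ranks within each group.
R_1 = 18.5 (n_1 = 3)
R_2 = 35 (n_2 = 4)
R_3 = 55 (n_3 = 5)
R_4 = 27.5 (n_4 = 4)
Step 3: H = 12/(N(N+1)) * sum(R_i^2/n_i) - 3(N+1)
     = 12/(16*17) * (18.5^2/3 + 35^2/4 + 55^2/5 + 27.5^2/4) - 3*17
     = 0.044118 * 1214.4 - 51
     = 2.576287.
Step 4: Ties present; correction factor C = 1 - 18/(16^3 - 16) = 0.995588. Corrected H = 2.576287 / 0.995588 = 2.587703.
Step 5: Under H0, H ~ chi^2(3); p-value = 0.459649.
Step 6: alpha = 0.1. fail to reject H0.

H = 2.5877, df = 3, p = 0.459649, fail to reject H0.


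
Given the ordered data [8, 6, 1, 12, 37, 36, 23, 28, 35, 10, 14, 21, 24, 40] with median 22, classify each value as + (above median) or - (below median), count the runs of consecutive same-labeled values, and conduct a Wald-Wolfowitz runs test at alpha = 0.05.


Step 1: Compute median = 22; label A = above, B = below.
Labels in order: BBBBAAAAABBBAA  (n_A = 7, n_B = 7)
Step 2: Count runs R = 4.
Step 3: Under H0 (random ordering), E[R] = 2*n_A*n_B/(n_A+n_B) + 1 = 2*7*7/14 + 1 = 8.0000.
        Var[R] = 2*n_A*n_B*(2*n_A*n_B - n_A - n_B) / ((n_A+n_B)^2 * (n_A+n_B-1)) = 8232/2548 = 3.2308.
        SD[R] = 1.7974.
Step 4: Continuity-corrected z = (R + 0.5 - E[R]) / SD[R] = (4 + 0.5 - 8.0000) / 1.7974 = -1.9472.
Step 5: Two-sided p-value via normal approximation = 2*(1 - Phi(|z|)) = 0.051508.
Step 6: alpha = 0.05. fail to reject H0.

R = 4, z = -1.9472, p = 0.051508, fail to reject H0.


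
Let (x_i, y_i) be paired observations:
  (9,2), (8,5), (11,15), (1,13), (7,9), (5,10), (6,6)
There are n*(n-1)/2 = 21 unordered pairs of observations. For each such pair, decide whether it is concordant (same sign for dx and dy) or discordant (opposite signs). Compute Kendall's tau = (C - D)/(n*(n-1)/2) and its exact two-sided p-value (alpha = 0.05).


Step 1: Enumerate the 21 unordered pairs (i,j) with i<j and classify each by sign(x_j-x_i) * sign(y_j-y_i).
  (1,2):dx=-1,dy=+3->D; (1,3):dx=+2,dy=+13->C; (1,4):dx=-8,dy=+11->D; (1,5):dx=-2,dy=+7->D
  (1,6):dx=-4,dy=+8->D; (1,7):dx=-3,dy=+4->D; (2,3):dx=+3,dy=+10->C; (2,4):dx=-7,dy=+8->D
  (2,5):dx=-1,dy=+4->D; (2,6):dx=-3,dy=+5->D; (2,7):dx=-2,dy=+1->D; (3,4):dx=-10,dy=-2->C
  (3,5):dx=-4,dy=-6->C; (3,6):dx=-6,dy=-5->C; (3,7):dx=-5,dy=-9->C; (4,5):dx=+6,dy=-4->D
  (4,6):dx=+4,dy=-3->D; (4,7):dx=+5,dy=-7->D; (5,6):dx=-2,dy=+1->D; (5,7):dx=-1,dy=-3->C
  (6,7):dx=+1,dy=-4->D
Step 2: C = 7, D = 14, total pairs = 21.
Step 3: tau = (C - D)/(n(n-1)/2) = (7 - 14)/21 = -0.333333.
Step 4: Exact two-sided p-value (enumerate n! = 5040 permutations of y under H0): p = 0.381349.
Step 5: alpha = 0.05. fail to reject H0.

tau_b = -0.3333 (C=7, D=14), p = 0.381349, fail to reject H0.


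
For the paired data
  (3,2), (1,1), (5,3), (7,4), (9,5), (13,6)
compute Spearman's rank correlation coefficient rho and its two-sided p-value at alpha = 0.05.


Step 1: Rank x and y separately (midranks; no ties here).
rank(x): 3->2, 1->1, 5->3, 7->4, 9->5, 13->6
rank(y): 2->2, 1->1, 3->3, 4->4, 5->5, 6->6
Step 2: d_i = R_x(i) - R_y(i); compute d_i^2.
  (2-2)^2=0, (1-1)^2=0, (3-3)^2=0, (4-4)^2=0, (5-5)^2=0, (6-6)^2=0
sum(d^2) = 0.
Step 3: rho = 1 - 6*0 / (6*(6^2 - 1)) = 1 - 0/210 = 1.000000.
Step 5: Two-sided p-value from the t-distribution with 4 df = 0.000000.
Step 6: alpha = 0.05. reject H0.

rho = 1.0000, p = 0.000000, reject H0 at alpha = 0.05.


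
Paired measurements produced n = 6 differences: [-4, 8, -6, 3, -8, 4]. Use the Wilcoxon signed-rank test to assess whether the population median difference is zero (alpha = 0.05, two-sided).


Step 1: Drop any zero differences (none here) and take |d_i|.
|d| = [4, 8, 6, 3, 8, 4]
Step 2: Midrank |d_i| (ties get averaged ranks).
ranks: |4|->2.5, |8|->5.5, |6|->4, |3|->1, |8|->5.5, |4|->2.5
Step 3: Attach original signs; sum ranks with positive sign and with negative sign.
W+ = 5.5 + 1 + 2.5 = 9
W- = 2.5 + 4 + 5.5 = 12
(Check: W+ + W- = 21 should equal n(n+1)/2 = 21.)
Step 4: Test statistic W = min(W+, W-) = 9.
Step 5: Ties in |d|, so use the tie-corrected normal approximation.
        E[W] = n(n+1)/4 = 6*7/4 = 10.5.
        Tie groups: |d|=4 (t=2), |d|=8 (t=2); sum(t^3 - t) = 12.
        Var[W] = n(n+1)(2n+1)/24 - sum(t^3-t)/48 = 546/24 - 12/48 = 22.5.
        z = (W - E[W]) / sqrt(Var[W]) = (9 - 10.5) / 4.7434 = -0.3162.
        Two-sided p = 2*Phi(z) = 0.751830.
Step 6: alpha = 0.05. fail to reject H0.

W+ = 9, W- = 12, W = min = 9, p = 0.751830, fail to reject H0.


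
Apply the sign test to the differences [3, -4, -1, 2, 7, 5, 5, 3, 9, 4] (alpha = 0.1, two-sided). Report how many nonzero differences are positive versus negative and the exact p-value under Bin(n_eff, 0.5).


Step 1: Discard zero differences. Original n = 10; n_eff = number of nonzero differences = 10.
Nonzero differences (with sign): +3, -4, -1, +2, +7, +5, +5, +3, +9, +4
Step 2: Count signs: positive = 8, negative = 2.
Step 3: Under H0: P(positive) = 0.5, so the number of positives S ~ Bin(10, 0.5).
Step 4: Two-sided exact p-value = sum of Bin(10,0.5) probabilities at or below the observed probability = 0.109375.
Step 5: alpha = 0.1. fail to reject H0.

n_eff = 10, pos = 8, neg = 2, p = 0.109375, fail to reject H0.


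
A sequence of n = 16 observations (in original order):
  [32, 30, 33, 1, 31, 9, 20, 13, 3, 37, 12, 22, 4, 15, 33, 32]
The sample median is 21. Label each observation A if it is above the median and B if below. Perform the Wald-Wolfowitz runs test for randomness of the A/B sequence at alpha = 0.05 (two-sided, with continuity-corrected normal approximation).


Step 1: Compute median = 21; label A = above, B = below.
Labels in order: AAABABBBBABABBAA  (n_A = 8, n_B = 8)
Step 2: Count runs R = 9.
Step 3: Under H0 (random ordering), E[R] = 2*n_A*n_B/(n_A+n_B) + 1 = 2*8*8/16 + 1 = 9.0000.
        Var[R] = 2*n_A*n_B*(2*n_A*n_B - n_A - n_B) / ((n_A+n_B)^2 * (n_A+n_B-1)) = 14336/3840 = 3.7333.
        SD[R] = 1.9322.
Step 4: R = E[R], so z = 0 with no continuity correction.
Step 5: Two-sided p-value via normal approximation = 2*(1 - Phi(|z|)) = 1.000000.
Step 6: alpha = 0.05. fail to reject H0.

R = 9, z = 0.0000, p = 1.000000, fail to reject H0.


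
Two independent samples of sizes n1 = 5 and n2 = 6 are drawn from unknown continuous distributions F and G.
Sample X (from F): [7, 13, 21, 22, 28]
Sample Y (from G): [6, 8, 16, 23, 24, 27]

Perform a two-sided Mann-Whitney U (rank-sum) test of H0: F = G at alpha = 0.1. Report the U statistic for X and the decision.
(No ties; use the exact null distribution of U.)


Step 1: Combine and sort all 11 observations; assign midranks.
sorted (value, group): (6,Y), (7,X), (8,Y), (13,X), (16,Y), (21,X), (22,X), (23,Y), (24,Y), (27,Y), (28,X)
ranks: 6->1, 7->2, 8->3, 13->4, 16->5, 21->6, 22->7, 23->8, 24->9, 27->10, 28->11
Step 2: Rank sum for X: R1 = 2 + 4 + 6 + 7 + 11 = 30.
Step 3: U_X = R1 - n1(n1+1)/2 = 30 - 5*6/2 = 30 - 15 = 15.
       U_Y = n1*n2 - U_X = 30 - 15 = 15.
Step 4: No ties, so the exact null distribution of U (based on enumerating the C(11,5) = 462 equally likely rank assignments) gives the two-sided p-value.
Step 5: p-value = 1.000000; compare to alpha = 0.1. fail to reject H0.

U_X = 15, p = 1.000000, fail to reject H0 at alpha = 0.1.


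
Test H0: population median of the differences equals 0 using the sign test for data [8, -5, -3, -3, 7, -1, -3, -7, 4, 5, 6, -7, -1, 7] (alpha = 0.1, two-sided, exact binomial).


Step 1: Discard zero differences. Original n = 14; n_eff = number of nonzero differences = 14.
Nonzero differences (with sign): +8, -5, -3, -3, +7, -1, -3, -7, +4, +5, +6, -7, -1, +7
Step 2: Count signs: positive = 6, negative = 8.
Step 3: Under H0: P(positive) = 0.5, so the number of positives S ~ Bin(14, 0.5).
Step 4: Two-sided exact p-value = sum of Bin(14,0.5) probabilities at or below the observed probability = 0.790527.
Step 5: alpha = 0.1. fail to reject H0.

n_eff = 14, pos = 6, neg = 8, p = 0.790527, fail to reject H0.


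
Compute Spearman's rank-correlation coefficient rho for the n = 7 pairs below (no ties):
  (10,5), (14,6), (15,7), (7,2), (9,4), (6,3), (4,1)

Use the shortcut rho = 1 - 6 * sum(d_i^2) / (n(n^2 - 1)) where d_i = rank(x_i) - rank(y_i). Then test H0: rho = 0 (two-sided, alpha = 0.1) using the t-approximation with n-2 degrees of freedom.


Step 1: Rank x and y separately (midranks; no ties here).
rank(x): 10->5, 14->6, 15->7, 7->3, 9->4, 6->2, 4->1
rank(y): 5->5, 6->6, 7->7, 2->2, 4->4, 3->3, 1->1
Step 2: d_i = R_x(i) - R_y(i); compute d_i^2.
  (5-5)^2=0, (6-6)^2=0, (7-7)^2=0, (3-2)^2=1, (4-4)^2=0, (2-3)^2=1, (1-1)^2=0
sum(d^2) = 2.
Step 3: rho = 1 - 6*2 / (7*(7^2 - 1)) = 1 - 12/336 = 0.964286.
Step 4: Under H0, t = rho * sqrt((n-2)/(1-rho^2)) = 8.1408 ~ t(5).
Step 5: Two-sided p-value from the t-distribution with 5 df = 0.000454.
Step 6: alpha = 0.1. reject H0.

rho = 0.9643, p = 0.000454, reject H0 at alpha = 0.1.


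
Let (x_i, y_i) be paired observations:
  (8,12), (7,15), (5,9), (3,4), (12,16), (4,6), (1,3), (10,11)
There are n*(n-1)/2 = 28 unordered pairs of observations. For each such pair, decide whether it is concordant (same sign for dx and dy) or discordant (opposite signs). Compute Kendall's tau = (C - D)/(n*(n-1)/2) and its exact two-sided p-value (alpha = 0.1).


Step 1: Enumerate the 28 unordered pairs (i,j) with i<j and classify each by sign(x_j-x_i) * sign(y_j-y_i).
  (1,2):dx=-1,dy=+3->D; (1,3):dx=-3,dy=-3->C; (1,4):dx=-5,dy=-8->C; (1,5):dx=+4,dy=+4->C
  (1,6):dx=-4,dy=-6->C; (1,7):dx=-7,dy=-9->C; (1,8):dx=+2,dy=-1->D; (2,3):dx=-2,dy=-6->C
  (2,4):dx=-4,dy=-11->C; (2,5):dx=+5,dy=+1->C; (2,6):dx=-3,dy=-9->C; (2,7):dx=-6,dy=-12->C
  (2,8):dx=+3,dy=-4->D; (3,4):dx=-2,dy=-5->C; (3,5):dx=+7,dy=+7->C; (3,6):dx=-1,dy=-3->C
  (3,7):dx=-4,dy=-6->C; (3,8):dx=+5,dy=+2->C; (4,5):dx=+9,dy=+12->C; (4,6):dx=+1,dy=+2->C
  (4,7):dx=-2,dy=-1->C; (4,8):dx=+7,dy=+7->C; (5,6):dx=-8,dy=-10->C; (5,7):dx=-11,dy=-13->C
  (5,8):dx=-2,dy=-5->C; (6,7):dx=-3,dy=-3->C; (6,8):dx=+6,dy=+5->C; (7,8):dx=+9,dy=+8->C
Step 2: C = 25, D = 3, total pairs = 28.
Step 3: tau = (C - D)/(n(n-1)/2) = (25 - 3)/28 = 0.785714.
Step 4: Exact two-sided p-value (enumerate n! = 40320 permutations of y under H0): p = 0.005506.
Step 5: alpha = 0.1. reject H0.

tau_b = 0.7857 (C=25, D=3), p = 0.005506, reject H0.


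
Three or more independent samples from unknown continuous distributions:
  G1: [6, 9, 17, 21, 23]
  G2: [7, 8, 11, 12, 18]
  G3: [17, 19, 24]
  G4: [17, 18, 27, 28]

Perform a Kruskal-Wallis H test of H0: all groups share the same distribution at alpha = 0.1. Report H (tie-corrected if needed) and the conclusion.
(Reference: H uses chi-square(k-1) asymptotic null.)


Step 1: Combine all N = 17 observations and assign midranks.
sorted (value, group, rank): (6,G1,1), (7,G2,2), (8,G2,3), (9,G1,4), (11,G2,5), (12,G2,6), (17,G1,8), (17,G3,8), (17,G4,8), (18,G2,10.5), (18,G4,10.5), (19,G3,12), (21,G1,13), (23,G1,14), (24,G3,15), (27,G4,16), (28,G4,17)
Step 2: Sum ranks within each group.
R_1 = 40 (n_1 = 5)
R_2 = 26.5 (n_2 = 5)
R_3 = 35 (n_3 = 3)
R_4 = 51.5 (n_4 = 4)
Step 3: H = 12/(N(N+1)) * sum(R_i^2/n_i) - 3(N+1)
     = 12/(17*18) * (40^2/5 + 26.5^2/5 + 35^2/3 + 51.5^2/4) - 3*18
     = 0.039216 * 1531.85 - 54
     = 6.072386.
Step 4: Ties present; correction factor C = 1 - 30/(17^3 - 17) = 0.993873. Corrected H = 6.072386 / 0.993873 = 6.109823.
Step 5: Under H0, H ~ chi^2(3); p-value = 0.106388.
Step 6: alpha = 0.1. fail to reject H0.

H = 6.1098, df = 3, p = 0.106388, fail to reject H0.


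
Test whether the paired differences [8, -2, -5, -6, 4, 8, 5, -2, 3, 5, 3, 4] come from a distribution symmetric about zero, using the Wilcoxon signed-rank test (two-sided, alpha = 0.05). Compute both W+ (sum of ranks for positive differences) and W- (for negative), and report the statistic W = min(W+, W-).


Step 1: Drop any zero differences (none here) and take |d_i|.
|d| = [8, 2, 5, 6, 4, 8, 5, 2, 3, 5, 3, 4]
Step 2: Midrank |d_i| (ties get averaged ranks).
ranks: |8|->11.5, |2|->1.5, |5|->8, |6|->10, |4|->5.5, |8|->11.5, |5|->8, |2|->1.5, |3|->3.5, |5|->8, |3|->3.5, |4|->5.5
Step 3: Attach original signs; sum ranks with positive sign and with negative sign.
W+ = 11.5 + 5.5 + 11.5 + 8 + 3.5 + 8 + 3.5 + 5.5 = 57
W- = 1.5 + 8 + 10 + 1.5 = 21
(Check: W+ + W- = 78 should equal n(n+1)/2 = 78.)
Step 4: Test statistic W = min(W+, W-) = 21.
Step 5: Ties in |d|, so use the tie-corrected normal approximation.
        E[W] = n(n+1)/4 = 12*13/4 = 39.
        Tie groups: |d|=2 (t=2), |d|=3 (t=2), |d|=4 (t=2), |d|=5 (t=3), |d|=8 (t=2); sum(t^3 - t) = 48.
        Var[W] = n(n+1)(2n+1)/24 - sum(t^3-t)/48 = 3900/24 - 48/48 = 161.5.
        z = (W - E[W]) / sqrt(Var[W]) = (21 - 39) / 12.7083 = -1.4164.
        Two-sided p = 2*Phi(z) = 0.156658.
Step 6: alpha = 0.05. fail to reject H0.

W+ = 57, W- = 21, W = min = 21, p = 0.156658, fail to reject H0.


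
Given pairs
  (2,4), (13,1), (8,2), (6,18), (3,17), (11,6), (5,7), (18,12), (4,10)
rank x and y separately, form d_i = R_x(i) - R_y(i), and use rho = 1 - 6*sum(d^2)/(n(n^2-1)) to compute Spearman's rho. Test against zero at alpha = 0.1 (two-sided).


Step 1: Rank x and y separately (midranks; no ties here).
rank(x): 2->1, 13->8, 8->6, 6->5, 3->2, 11->7, 5->4, 18->9, 4->3
rank(y): 4->3, 1->1, 2->2, 18->9, 17->8, 6->4, 7->5, 12->7, 10->6
Step 2: d_i = R_x(i) - R_y(i); compute d_i^2.
  (1-3)^2=4, (8-1)^2=49, (6-2)^2=16, (5-9)^2=16, (2-8)^2=36, (7-4)^2=9, (4-5)^2=1, (9-7)^2=4, (3-6)^2=9
sum(d^2) = 144.
Step 3: rho = 1 - 6*144 / (9*(9^2 - 1)) = 1 - 864/720 = -0.200000.
Step 4: Under H0, t = rho * sqrt((n-2)/(1-rho^2)) = -0.5401 ~ t(7).
Step 5: Two-sided p-value from the t-distribution with 7 df = 0.605901.
Step 6: alpha = 0.1. fail to reject H0.

rho = -0.2000, p = 0.605901, fail to reject H0 at alpha = 0.1.


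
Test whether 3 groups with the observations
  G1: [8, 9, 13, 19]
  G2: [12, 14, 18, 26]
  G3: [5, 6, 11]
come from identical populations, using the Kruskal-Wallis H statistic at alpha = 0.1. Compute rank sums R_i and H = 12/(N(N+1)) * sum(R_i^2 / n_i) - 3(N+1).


Step 1: Combine all N = 11 observations and assign midranks.
sorted (value, group, rank): (5,G3,1), (6,G3,2), (8,G1,3), (9,G1,4), (11,G3,5), (12,G2,6), (13,G1,7), (14,G2,8), (18,G2,9), (19,G1,10), (26,G2,11)
Step 2: Sum ranks within each group.
R_1 = 24 (n_1 = 4)
R_2 = 34 (n_2 = 4)
R_3 = 8 (n_3 = 3)
Step 3: H = 12/(N(N+1)) * sum(R_i^2/n_i) - 3(N+1)
     = 12/(11*12) * (24^2/4 + 34^2/4 + 8^2/3) - 3*12
     = 0.090909 * 454.333 - 36
     = 5.303030.
Step 4: No ties, so H is used without correction.
Step 5: Under H0, H ~ chi^2(2); p-value = 0.070544.
Step 6: alpha = 0.1. reject H0.

H = 5.3030, df = 2, p = 0.070544, reject H0.


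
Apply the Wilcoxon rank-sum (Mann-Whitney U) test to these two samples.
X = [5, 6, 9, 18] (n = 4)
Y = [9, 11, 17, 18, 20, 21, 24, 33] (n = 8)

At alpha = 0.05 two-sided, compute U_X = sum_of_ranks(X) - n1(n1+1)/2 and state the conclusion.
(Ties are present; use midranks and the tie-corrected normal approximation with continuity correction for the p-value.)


Step 1: Combine and sort all 12 observations; assign midranks.
sorted (value, group): (5,X), (6,X), (9,X), (9,Y), (11,Y), (17,Y), (18,X), (18,Y), (20,Y), (21,Y), (24,Y), (33,Y)
ranks: 5->1, 6->2, 9->3.5, 9->3.5, 11->5, 17->6, 18->7.5, 18->7.5, 20->9, 21->10, 24->11, 33->12
Step 2: Rank sum for X: R1 = 1 + 2 + 3.5 + 7.5 = 14.
Step 3: U_X = R1 - n1(n1+1)/2 = 14 - 4*5/2 = 14 - 10 = 4.
       U_Y = n1*n2 - U_X = 32 - 4 = 28.
Step 4: Ties are present, so use the tie-corrected normal approximation (with continuity correction) for the p-value.
Step 5: p-value = 0.049991; compare to alpha = 0.05. reject H0.

U_X = 4, p = 0.049991, reject H0 at alpha = 0.05.


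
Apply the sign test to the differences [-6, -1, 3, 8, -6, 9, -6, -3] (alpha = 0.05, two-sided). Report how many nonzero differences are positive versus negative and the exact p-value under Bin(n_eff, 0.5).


Step 1: Discard zero differences. Original n = 8; n_eff = number of nonzero differences = 8.
Nonzero differences (with sign): -6, -1, +3, +8, -6, +9, -6, -3
Step 2: Count signs: positive = 3, negative = 5.
Step 3: Under H0: P(positive) = 0.5, so the number of positives S ~ Bin(8, 0.5).
Step 4: Two-sided exact p-value = sum of Bin(8,0.5) probabilities at or below the observed probability = 0.726562.
Step 5: alpha = 0.05. fail to reject H0.

n_eff = 8, pos = 3, neg = 5, p = 0.726562, fail to reject H0.


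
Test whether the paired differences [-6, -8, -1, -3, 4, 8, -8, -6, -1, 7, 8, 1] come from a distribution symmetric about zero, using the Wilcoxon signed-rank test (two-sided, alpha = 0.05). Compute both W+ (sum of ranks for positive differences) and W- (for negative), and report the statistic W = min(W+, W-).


Step 1: Drop any zero differences (none here) and take |d_i|.
|d| = [6, 8, 1, 3, 4, 8, 8, 6, 1, 7, 8, 1]
Step 2: Midrank |d_i| (ties get averaged ranks).
ranks: |6|->6.5, |8|->10.5, |1|->2, |3|->4, |4|->5, |8|->10.5, |8|->10.5, |6|->6.5, |1|->2, |7|->8, |8|->10.5, |1|->2
Step 3: Attach original signs; sum ranks with positive sign and with negative sign.
W+ = 5 + 10.5 + 8 + 10.5 + 2 = 36
W- = 6.5 + 10.5 + 2 + 4 + 10.5 + 6.5 + 2 = 42
(Check: W+ + W- = 78 should equal n(n+1)/2 = 78.)
Step 4: Test statistic W = min(W+, W-) = 36.
Step 5: Ties in |d|, so use the tie-corrected normal approximation.
        E[W] = n(n+1)/4 = 12*13/4 = 39.
        Tie groups: |d|=1 (t=3), |d|=6 (t=2), |d|=8 (t=4); sum(t^3 - t) = 90.
        Var[W] = n(n+1)(2n+1)/24 - sum(t^3-t)/48 = 3900/24 - 90/48 = 160.625.
        z = (W - E[W]) / sqrt(Var[W]) = (36 - 39) / 12.6738 = -0.2367.
        Two-sided p = 2*Phi(z) = 0.812883.
Step 6: alpha = 0.05. fail to reject H0.

W+ = 36, W- = 42, W = min = 36, p = 0.812883, fail to reject H0.


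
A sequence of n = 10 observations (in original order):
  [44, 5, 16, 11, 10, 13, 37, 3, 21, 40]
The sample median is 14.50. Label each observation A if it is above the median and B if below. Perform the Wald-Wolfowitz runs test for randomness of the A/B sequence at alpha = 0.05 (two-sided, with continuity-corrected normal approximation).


Step 1: Compute median = 14.50; label A = above, B = below.
Labels in order: ABABBBABAA  (n_A = 5, n_B = 5)
Step 2: Count runs R = 7.
Step 3: Under H0 (random ordering), E[R] = 2*n_A*n_B/(n_A+n_B) + 1 = 2*5*5/10 + 1 = 6.0000.
        Var[R] = 2*n_A*n_B*(2*n_A*n_B - n_A - n_B) / ((n_A+n_B)^2 * (n_A+n_B-1)) = 2000/900 = 2.2222.
        SD[R] = 1.4907.
Step 4: Continuity-corrected z = (R - 0.5 - E[R]) / SD[R] = (7 - 0.5 - 6.0000) / 1.4907 = 0.3354.
Step 5: Two-sided p-value via normal approximation = 2*(1 - Phi(|z|)) = 0.737316.
Step 6: alpha = 0.05. fail to reject H0.

R = 7, z = 0.3354, p = 0.737316, fail to reject H0.


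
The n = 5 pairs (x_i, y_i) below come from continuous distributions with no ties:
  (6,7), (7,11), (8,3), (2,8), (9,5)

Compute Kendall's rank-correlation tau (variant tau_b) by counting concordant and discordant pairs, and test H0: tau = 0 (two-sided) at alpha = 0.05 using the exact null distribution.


Step 1: Enumerate the 10 unordered pairs (i,j) with i<j and classify each by sign(x_j-x_i) * sign(y_j-y_i).
  (1,2):dx=+1,dy=+4->C; (1,3):dx=+2,dy=-4->D; (1,4):dx=-4,dy=+1->D; (1,5):dx=+3,dy=-2->D
  (2,3):dx=+1,dy=-8->D; (2,4):dx=-5,dy=-3->C; (2,5):dx=+2,dy=-6->D; (3,4):dx=-6,dy=+5->D
  (3,5):dx=+1,dy=+2->C; (4,5):dx=+7,dy=-3->D
Step 2: C = 3, D = 7, total pairs = 10.
Step 3: tau = (C - D)/(n(n-1)/2) = (3 - 7)/10 = -0.400000.
Step 4: Exact two-sided p-value (enumerate n! = 120 permutations of y under H0): p = 0.483333.
Step 5: alpha = 0.05. fail to reject H0.

tau_b = -0.4000 (C=3, D=7), p = 0.483333, fail to reject H0.


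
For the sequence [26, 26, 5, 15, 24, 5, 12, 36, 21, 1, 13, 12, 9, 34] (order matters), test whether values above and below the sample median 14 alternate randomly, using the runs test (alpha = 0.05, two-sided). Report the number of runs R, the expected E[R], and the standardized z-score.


Step 1: Compute median = 14; label A = above, B = below.
Labels in order: AABAABBAABBBBA  (n_A = 7, n_B = 7)
Step 2: Count runs R = 7.
Step 3: Under H0 (random ordering), E[R] = 2*n_A*n_B/(n_A+n_B) + 1 = 2*7*7/14 + 1 = 8.0000.
        Var[R] = 2*n_A*n_B*(2*n_A*n_B - n_A - n_B) / ((n_A+n_B)^2 * (n_A+n_B-1)) = 8232/2548 = 3.2308.
        SD[R] = 1.7974.
Step 4: Continuity-corrected z = (R + 0.5 - E[R]) / SD[R] = (7 + 0.5 - 8.0000) / 1.7974 = -0.2782.
Step 5: Two-sided p-value via normal approximation = 2*(1 - Phi(|z|)) = 0.780879.
Step 6: alpha = 0.05. fail to reject H0.

R = 7, z = -0.2782, p = 0.780879, fail to reject H0.


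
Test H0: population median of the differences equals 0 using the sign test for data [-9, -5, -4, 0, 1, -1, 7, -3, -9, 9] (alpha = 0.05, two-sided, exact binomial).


Step 1: Discard zero differences. Original n = 10; n_eff = number of nonzero differences = 9.
Nonzero differences (with sign): -9, -5, -4, +1, -1, +7, -3, -9, +9
Step 2: Count signs: positive = 3, negative = 6.
Step 3: Under H0: P(positive) = 0.5, so the number of positives S ~ Bin(9, 0.5).
Step 4: Two-sided exact p-value = sum of Bin(9,0.5) probabilities at or below the observed probability = 0.507812.
Step 5: alpha = 0.05. fail to reject H0.

n_eff = 9, pos = 3, neg = 6, p = 0.507812, fail to reject H0.


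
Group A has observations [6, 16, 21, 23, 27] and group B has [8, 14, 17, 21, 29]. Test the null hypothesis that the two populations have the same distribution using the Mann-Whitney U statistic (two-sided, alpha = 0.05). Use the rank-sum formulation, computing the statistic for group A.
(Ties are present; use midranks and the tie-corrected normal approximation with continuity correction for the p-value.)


Step 1: Combine and sort all 10 observations; assign midranks.
sorted (value, group): (6,X), (8,Y), (14,Y), (16,X), (17,Y), (21,X), (21,Y), (23,X), (27,X), (29,Y)
ranks: 6->1, 8->2, 14->3, 16->4, 17->5, 21->6.5, 21->6.5, 23->8, 27->9, 29->10
Step 2: Rank sum for X: R1 = 1 + 4 + 6.5 + 8 + 9 = 28.5.
Step 3: U_X = R1 - n1(n1+1)/2 = 28.5 - 5*6/2 = 28.5 - 15 = 13.5.
       U_Y = n1*n2 - U_X = 25 - 13.5 = 11.5.
Step 4: Ties are present, so use the tie-corrected normal approximation (with continuity correction) for the p-value.
Step 5: p-value = 0.916563; compare to alpha = 0.05. fail to reject H0.

U_X = 13.5, p = 0.916563, fail to reject H0 at alpha = 0.05.


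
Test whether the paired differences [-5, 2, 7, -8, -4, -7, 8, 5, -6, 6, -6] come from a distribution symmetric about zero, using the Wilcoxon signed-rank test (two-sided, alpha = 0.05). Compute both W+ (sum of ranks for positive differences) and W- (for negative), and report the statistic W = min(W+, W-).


Step 1: Drop any zero differences (none here) and take |d_i|.
|d| = [5, 2, 7, 8, 4, 7, 8, 5, 6, 6, 6]
Step 2: Midrank |d_i| (ties get averaged ranks).
ranks: |5|->3.5, |2|->1, |7|->8.5, |8|->10.5, |4|->2, |7|->8.5, |8|->10.5, |5|->3.5, |6|->6, |6|->6, |6|->6
Step 3: Attach original signs; sum ranks with positive sign and with negative sign.
W+ = 1 + 8.5 + 10.5 + 3.5 + 6 = 29.5
W- = 3.5 + 10.5 + 2 + 8.5 + 6 + 6 = 36.5
(Check: W+ + W- = 66 should equal n(n+1)/2 = 66.)
Step 4: Test statistic W = min(W+, W-) = 29.5.
Step 5: Ties in |d|, so use the tie-corrected normal approximation.
        E[W] = n(n+1)/4 = 11*12/4 = 33.
        Tie groups: |d|=5 (t=2), |d|=6 (t=3), |d|=7 (t=2), |d|=8 (t=2); sum(t^3 - t) = 42.
        Var[W] = n(n+1)(2n+1)/24 - sum(t^3-t)/48 = 3036/24 - 42/48 = 125.625.
        z = (W - E[W]) / sqrt(Var[W]) = (29.5 - 33) / 11.2083 = -0.3123.
        Two-sided p = 2*Phi(z) = 0.754835.
Step 6: alpha = 0.05. fail to reject H0.

W+ = 29.5, W- = 36.5, W = min = 29.5, p = 0.754835, fail to reject H0.


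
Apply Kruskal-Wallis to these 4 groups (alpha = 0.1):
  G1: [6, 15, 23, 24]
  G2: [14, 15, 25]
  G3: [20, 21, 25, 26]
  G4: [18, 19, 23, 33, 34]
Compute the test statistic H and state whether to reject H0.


Step 1: Combine all N = 16 observations and assign midranks.
sorted (value, group, rank): (6,G1,1), (14,G2,2), (15,G1,3.5), (15,G2,3.5), (18,G4,5), (19,G4,6), (20,G3,7), (21,G3,8), (23,G1,9.5), (23,G4,9.5), (24,G1,11), (25,G2,12.5), (25,G3,12.5), (26,G3,14), (33,G4,15), (34,G4,16)
Step 2: Sum ranks within each group.
R_1 = 25 (n_1 = 4)
R_2 = 18 (n_2 = 3)
R_3 = 41.5 (n_3 = 4)
R_4 = 51.5 (n_4 = 5)
Step 3: H = 12/(N(N+1)) * sum(R_i^2/n_i) - 3(N+1)
     = 12/(16*17) * (25^2/4 + 18^2/3 + 41.5^2/4 + 51.5^2/5) - 3*17
     = 0.044118 * 1225.26 - 51
     = 3.055699.
Step 4: Ties present; correction factor C = 1 - 18/(16^3 - 16) = 0.995588. Corrected H = 3.055699 / 0.995588 = 3.069239.
Step 5: Under H0, H ~ chi^2(3); p-value = 0.381073.
Step 6: alpha = 0.1. fail to reject H0.

H = 3.0692, df = 3, p = 0.381073, fail to reject H0.


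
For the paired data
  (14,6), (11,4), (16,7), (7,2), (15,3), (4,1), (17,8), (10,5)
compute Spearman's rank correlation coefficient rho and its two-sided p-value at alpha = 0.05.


Step 1: Rank x and y separately (midranks; no ties here).
rank(x): 14->5, 11->4, 16->7, 7->2, 15->6, 4->1, 17->8, 10->3
rank(y): 6->6, 4->4, 7->7, 2->2, 3->3, 1->1, 8->8, 5->5
Step 2: d_i = R_x(i) - R_y(i); compute d_i^2.
  (5-6)^2=1, (4-4)^2=0, (7-7)^2=0, (2-2)^2=0, (6-3)^2=9, (1-1)^2=0, (8-8)^2=0, (3-5)^2=4
sum(d^2) = 14.
Step 3: rho = 1 - 6*14 / (8*(8^2 - 1)) = 1 - 84/504 = 0.833333.
Step 4: Under H0, t = rho * sqrt((n-2)/(1-rho^2)) = 3.6927 ~ t(6).
Step 5: Two-sided p-value from the t-distribution with 6 df = 0.010176.
Step 6: alpha = 0.05. reject H0.

rho = 0.8333, p = 0.010176, reject H0 at alpha = 0.05.


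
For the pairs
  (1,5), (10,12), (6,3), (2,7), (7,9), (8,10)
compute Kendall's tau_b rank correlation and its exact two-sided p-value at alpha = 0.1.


Step 1: Enumerate the 15 unordered pairs (i,j) with i<j and classify each by sign(x_j-x_i) * sign(y_j-y_i).
  (1,2):dx=+9,dy=+7->C; (1,3):dx=+5,dy=-2->D; (1,4):dx=+1,dy=+2->C; (1,5):dx=+6,dy=+4->C
  (1,6):dx=+7,dy=+5->C; (2,3):dx=-4,dy=-9->C; (2,4):dx=-8,dy=-5->C; (2,5):dx=-3,dy=-3->C
  (2,6):dx=-2,dy=-2->C; (3,4):dx=-4,dy=+4->D; (3,5):dx=+1,dy=+6->C; (3,6):dx=+2,dy=+7->C
  (4,5):dx=+5,dy=+2->C; (4,6):dx=+6,dy=+3->C; (5,6):dx=+1,dy=+1->C
Step 2: C = 13, D = 2, total pairs = 15.
Step 3: tau = (C - D)/(n(n-1)/2) = (13 - 2)/15 = 0.733333.
Step 4: Exact two-sided p-value (enumerate n! = 720 permutations of y under H0): p = 0.055556.
Step 5: alpha = 0.1. reject H0.

tau_b = 0.7333 (C=13, D=2), p = 0.055556, reject H0.


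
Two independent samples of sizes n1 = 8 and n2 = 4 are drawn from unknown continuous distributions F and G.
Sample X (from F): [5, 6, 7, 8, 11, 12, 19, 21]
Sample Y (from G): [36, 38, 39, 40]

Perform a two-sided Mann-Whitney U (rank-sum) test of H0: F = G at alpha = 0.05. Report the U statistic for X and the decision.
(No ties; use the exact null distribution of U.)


Step 1: Combine and sort all 12 observations; assign midranks.
sorted (value, group): (5,X), (6,X), (7,X), (8,X), (11,X), (12,X), (19,X), (21,X), (36,Y), (38,Y), (39,Y), (40,Y)
ranks: 5->1, 6->2, 7->3, 8->4, 11->5, 12->6, 19->7, 21->8, 36->9, 38->10, 39->11, 40->12
Step 2: Rank sum for X: R1 = 1 + 2 + 3 + 4 + 5 + 6 + 7 + 8 = 36.
Step 3: U_X = R1 - n1(n1+1)/2 = 36 - 8*9/2 = 36 - 36 = 0.
       U_Y = n1*n2 - U_X = 32 - 0 = 32.
Step 4: No ties, so the exact null distribution of U (based on enumerating the C(12,8) = 495 equally likely rank assignments) gives the two-sided p-value.
Step 5: p-value = 0.004040; compare to alpha = 0.05. reject H0.

U_X = 0, p = 0.004040, reject H0 at alpha = 0.05.


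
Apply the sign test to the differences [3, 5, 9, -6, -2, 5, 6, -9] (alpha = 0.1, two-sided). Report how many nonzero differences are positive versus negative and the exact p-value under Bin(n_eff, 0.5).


Step 1: Discard zero differences. Original n = 8; n_eff = number of nonzero differences = 8.
Nonzero differences (with sign): +3, +5, +9, -6, -2, +5, +6, -9
Step 2: Count signs: positive = 5, negative = 3.
Step 3: Under H0: P(positive) = 0.5, so the number of positives S ~ Bin(8, 0.5).
Step 4: Two-sided exact p-value = sum of Bin(8,0.5) probabilities at or below the observed probability = 0.726562.
Step 5: alpha = 0.1. fail to reject H0.

n_eff = 8, pos = 5, neg = 3, p = 0.726562, fail to reject H0.


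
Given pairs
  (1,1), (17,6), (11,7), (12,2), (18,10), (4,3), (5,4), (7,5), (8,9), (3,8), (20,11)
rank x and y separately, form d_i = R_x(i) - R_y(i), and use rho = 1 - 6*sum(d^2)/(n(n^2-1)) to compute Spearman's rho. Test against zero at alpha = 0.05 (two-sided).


Step 1: Rank x and y separately (midranks; no ties here).
rank(x): 1->1, 17->9, 11->7, 12->8, 18->10, 4->3, 5->4, 7->5, 8->6, 3->2, 20->11
rank(y): 1->1, 6->6, 7->7, 2->2, 10->10, 3->3, 4->4, 5->5, 9->9, 8->8, 11->11
Step 2: d_i = R_x(i) - R_y(i); compute d_i^2.
  (1-1)^2=0, (9-6)^2=9, (7-7)^2=0, (8-2)^2=36, (10-10)^2=0, (3-3)^2=0, (4-4)^2=0, (5-5)^2=0, (6-9)^2=9, (2-8)^2=36, (11-11)^2=0
sum(d^2) = 90.
Step 3: rho = 1 - 6*90 / (11*(11^2 - 1)) = 1 - 540/1320 = 0.590909.
Step 4: Under H0, t = rho * sqrt((n-2)/(1-rho^2)) = 2.1974 ~ t(9).
Step 5: Two-sided p-value from the t-distribution with 9 df = 0.055576.
Step 6: alpha = 0.05. fail to reject H0.

rho = 0.5909, p = 0.055576, fail to reject H0 at alpha = 0.05.


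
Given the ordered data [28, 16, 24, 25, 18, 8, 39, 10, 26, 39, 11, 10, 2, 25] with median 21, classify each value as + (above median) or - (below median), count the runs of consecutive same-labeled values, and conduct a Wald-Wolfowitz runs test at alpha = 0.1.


Step 1: Compute median = 21; label A = above, B = below.
Labels in order: ABAABBABAABBBA  (n_A = 7, n_B = 7)
Step 2: Count runs R = 9.
Step 3: Under H0 (random ordering), E[R] = 2*n_A*n_B/(n_A+n_B) + 1 = 2*7*7/14 + 1 = 8.0000.
        Var[R] = 2*n_A*n_B*(2*n_A*n_B - n_A - n_B) / ((n_A+n_B)^2 * (n_A+n_B-1)) = 8232/2548 = 3.2308.
        SD[R] = 1.7974.
Step 4: Continuity-corrected z = (R - 0.5 - E[R]) / SD[R] = (9 - 0.5 - 8.0000) / 1.7974 = 0.2782.
Step 5: Two-sided p-value via normal approximation = 2*(1 - Phi(|z|)) = 0.780879.
Step 6: alpha = 0.1. fail to reject H0.

R = 9, z = 0.2782, p = 0.780879, fail to reject H0.


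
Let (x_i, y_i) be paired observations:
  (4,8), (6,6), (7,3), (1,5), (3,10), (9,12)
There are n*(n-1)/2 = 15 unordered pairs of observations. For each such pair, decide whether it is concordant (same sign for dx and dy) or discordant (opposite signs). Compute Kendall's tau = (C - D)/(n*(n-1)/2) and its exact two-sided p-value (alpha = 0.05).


Step 1: Enumerate the 15 unordered pairs (i,j) with i<j and classify each by sign(x_j-x_i) * sign(y_j-y_i).
  (1,2):dx=+2,dy=-2->D; (1,3):dx=+3,dy=-5->D; (1,4):dx=-3,dy=-3->C; (1,5):dx=-1,dy=+2->D
  (1,6):dx=+5,dy=+4->C; (2,3):dx=+1,dy=-3->D; (2,4):dx=-5,dy=-1->C; (2,5):dx=-3,dy=+4->D
  (2,6):dx=+3,dy=+6->C; (3,4):dx=-6,dy=+2->D; (3,5):dx=-4,dy=+7->D; (3,6):dx=+2,dy=+9->C
  (4,5):dx=+2,dy=+5->C; (4,6):dx=+8,dy=+7->C; (5,6):dx=+6,dy=+2->C
Step 2: C = 8, D = 7, total pairs = 15.
Step 3: tau = (C - D)/(n(n-1)/2) = (8 - 7)/15 = 0.066667.
Step 4: Exact two-sided p-value (enumerate n! = 720 permutations of y under H0): p = 1.000000.
Step 5: alpha = 0.05. fail to reject H0.

tau_b = 0.0667 (C=8, D=7), p = 1.000000, fail to reject H0.


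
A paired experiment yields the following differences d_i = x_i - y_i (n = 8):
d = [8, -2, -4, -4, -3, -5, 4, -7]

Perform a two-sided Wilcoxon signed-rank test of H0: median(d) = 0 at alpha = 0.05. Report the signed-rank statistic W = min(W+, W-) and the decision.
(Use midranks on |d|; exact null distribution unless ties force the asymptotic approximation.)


Step 1: Drop any zero differences (none here) and take |d_i|.
|d| = [8, 2, 4, 4, 3, 5, 4, 7]
Step 2: Midrank |d_i| (ties get averaged ranks).
ranks: |8|->8, |2|->1, |4|->4, |4|->4, |3|->2, |5|->6, |4|->4, |7|->7
Step 3: Attach original signs; sum ranks with positive sign and with negative sign.
W+ = 8 + 4 = 12
W- = 1 + 4 + 4 + 2 + 6 + 7 = 24
(Check: W+ + W- = 36 should equal n(n+1)/2 = 36.)
Step 4: Test statistic W = min(W+, W-) = 12.
Step 5: Ties in |d|, so use the tie-corrected normal approximation.
        E[W] = n(n+1)/4 = 8*9/4 = 18.
        Tie groups: |d|=4 (t=3); sum(t^3 - t) = 24.
        Var[W] = n(n+1)(2n+1)/24 - sum(t^3-t)/48 = 1224/24 - 24/48 = 50.5.
        z = (W - E[W]) / sqrt(Var[W]) = (12 - 18) / 7.1063 = -0.8443.
        Two-sided p = 2*Phi(z) = 0.398492.
Step 6: alpha = 0.05. fail to reject H0.

W+ = 12, W- = 24, W = min = 12, p = 0.398492, fail to reject H0.


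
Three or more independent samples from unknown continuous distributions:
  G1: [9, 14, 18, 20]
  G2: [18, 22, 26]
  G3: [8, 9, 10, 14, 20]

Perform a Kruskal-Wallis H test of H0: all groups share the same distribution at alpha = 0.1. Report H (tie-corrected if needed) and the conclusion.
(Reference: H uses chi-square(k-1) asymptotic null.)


Step 1: Combine all N = 12 observations and assign midranks.
sorted (value, group, rank): (8,G3,1), (9,G1,2.5), (9,G3,2.5), (10,G3,4), (14,G1,5.5), (14,G3,5.5), (18,G1,7.5), (18,G2,7.5), (20,G1,9.5), (20,G3,9.5), (22,G2,11), (26,G2,12)
Step 2: Sum ranks within each group.
R_1 = 25 (n_1 = 4)
R_2 = 30.5 (n_2 = 3)
R_3 = 22.5 (n_3 = 5)
Step 3: H = 12/(N(N+1)) * sum(R_i^2/n_i) - 3(N+1)
     = 12/(12*13) * (25^2/4 + 30.5^2/3 + 22.5^2/5) - 3*13
     = 0.076923 * 567.583 - 39
     = 4.660256.
Step 4: Ties present; correction factor C = 1 - 24/(12^3 - 12) = 0.986014. Corrected H = 4.660256 / 0.986014 = 4.726359.
Step 5: Under H0, H ~ chi^2(2); p-value = 0.094120.
Step 6: alpha = 0.1. reject H0.

H = 4.7264, df = 2, p = 0.094120, reject H0.
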